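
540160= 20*27008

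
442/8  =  55+1/4 = 55.25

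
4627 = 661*7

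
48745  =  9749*5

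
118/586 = 59/293 = 0.20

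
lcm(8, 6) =24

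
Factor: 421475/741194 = 2^ (-1)*5^2*23^1 * 733^1*370597^( - 1)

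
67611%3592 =2955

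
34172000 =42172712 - 8000712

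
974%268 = 170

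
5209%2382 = 445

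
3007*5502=16544514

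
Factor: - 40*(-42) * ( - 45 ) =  - 2^4*3^3 *5^2 * 7^1 = - 75600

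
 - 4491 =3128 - 7619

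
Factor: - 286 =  - 2^1*11^1 *13^1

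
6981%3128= 725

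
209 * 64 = 13376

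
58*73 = 4234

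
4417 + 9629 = 14046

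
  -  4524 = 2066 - 6590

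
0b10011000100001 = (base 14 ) 37b3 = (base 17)1gd3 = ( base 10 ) 9761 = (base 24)GMH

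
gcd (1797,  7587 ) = 3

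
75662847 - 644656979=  - 568994132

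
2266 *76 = 172216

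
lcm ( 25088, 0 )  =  0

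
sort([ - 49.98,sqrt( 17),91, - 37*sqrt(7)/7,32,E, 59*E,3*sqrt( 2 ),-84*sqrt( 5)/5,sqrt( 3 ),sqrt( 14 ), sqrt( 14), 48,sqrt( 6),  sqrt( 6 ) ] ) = [  -  49.98 , - 84 * sqrt(5) /5, - 37*sqrt( 7 )/7,sqrt( 3 ), sqrt(6), sqrt(6), E,sqrt(14),sqrt(14),sqrt(17 ),3*sqrt( 2),32,48,91 , 59*E]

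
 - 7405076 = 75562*( - 98 ) 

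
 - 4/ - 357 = 4/357 = 0.01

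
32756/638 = 16378/319= 51.34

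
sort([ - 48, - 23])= [ - 48, - 23 ] 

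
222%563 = 222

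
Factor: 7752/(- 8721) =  - 8/9 = - 2^3*3^( - 2 )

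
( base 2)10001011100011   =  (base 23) gk7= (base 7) 35016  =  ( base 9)13223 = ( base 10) 8931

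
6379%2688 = 1003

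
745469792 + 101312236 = 846782028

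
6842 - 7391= - 549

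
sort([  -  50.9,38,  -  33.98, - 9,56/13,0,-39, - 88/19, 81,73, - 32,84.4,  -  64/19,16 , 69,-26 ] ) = [ - 50.9, - 39, - 33.98, - 32, - 26,-9, - 88/19, - 64/19, 0, 56/13, 16,  38,69, 73,  81, 84.4] 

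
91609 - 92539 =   -  930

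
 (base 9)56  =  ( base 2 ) 110011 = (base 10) 51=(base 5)201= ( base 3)1220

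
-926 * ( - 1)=926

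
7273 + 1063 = 8336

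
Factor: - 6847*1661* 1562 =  - 2^1* 11^2*41^1 * 71^1 * 151^1*167^1 = - 17764418254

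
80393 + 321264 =401657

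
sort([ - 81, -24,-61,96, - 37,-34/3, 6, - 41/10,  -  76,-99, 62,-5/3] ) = [  -  99,  -  81,  -  76, - 61, - 37,  -  24, - 34/3, - 41/10,  -  5/3,6,62,96 ]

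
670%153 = 58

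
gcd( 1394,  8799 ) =1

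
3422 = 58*59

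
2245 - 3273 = - 1028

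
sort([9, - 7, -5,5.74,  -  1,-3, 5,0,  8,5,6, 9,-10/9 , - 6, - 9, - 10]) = [-10, - 9 , - 7, - 6 , - 5,- 3,  -  10/9, - 1,0,5 , 5 , 5.74, 6,  8,  9,9 ] 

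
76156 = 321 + 75835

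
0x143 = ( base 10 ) 323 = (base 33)9q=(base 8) 503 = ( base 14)191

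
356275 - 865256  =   - 508981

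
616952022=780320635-163368613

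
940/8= 235/2 = 117.50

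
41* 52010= 2132410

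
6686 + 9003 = 15689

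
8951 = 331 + 8620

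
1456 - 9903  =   - 8447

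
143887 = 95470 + 48417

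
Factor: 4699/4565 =5^( - 1)*11^( - 1 )*37^1*83^(- 1)*127^1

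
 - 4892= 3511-8403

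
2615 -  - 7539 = 10154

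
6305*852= 5371860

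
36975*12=443700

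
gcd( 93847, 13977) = 1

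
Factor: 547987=11^1*31^1*1607^1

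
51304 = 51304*1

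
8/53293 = 8/53293 = 0.00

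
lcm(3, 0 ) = 0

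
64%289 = 64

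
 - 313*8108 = -2537804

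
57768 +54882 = 112650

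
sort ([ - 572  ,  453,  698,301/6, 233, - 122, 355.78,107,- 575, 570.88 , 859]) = [ - 575, - 572, -122, 301/6, 107,233,  355.78, 453, 570.88, 698,859]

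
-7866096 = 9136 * (-861)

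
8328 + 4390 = 12718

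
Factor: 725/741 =3^(-1)*5^2*13^(-1 )*19^(-1) * 29^1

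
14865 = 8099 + 6766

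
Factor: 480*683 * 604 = 2^7*3^1*5^1*151^1*683^1 = 198015360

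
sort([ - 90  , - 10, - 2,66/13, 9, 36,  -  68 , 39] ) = [ - 90, - 68, - 10, - 2, 66/13, 9, 36, 39 ]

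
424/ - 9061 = -1 + 8637/9061=- 0.05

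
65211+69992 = 135203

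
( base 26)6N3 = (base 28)5Q9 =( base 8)11061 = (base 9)6344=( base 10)4657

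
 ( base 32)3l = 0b1110101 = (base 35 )3c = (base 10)117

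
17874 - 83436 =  - 65562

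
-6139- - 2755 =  - 3384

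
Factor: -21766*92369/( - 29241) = 2^1*3^(  -  4)*19^(-2 )*10883^1*92369^1 = 2010503654/29241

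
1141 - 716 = 425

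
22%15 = 7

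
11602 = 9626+1976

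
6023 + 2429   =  8452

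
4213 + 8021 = 12234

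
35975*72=2590200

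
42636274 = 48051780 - 5415506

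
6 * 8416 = 50496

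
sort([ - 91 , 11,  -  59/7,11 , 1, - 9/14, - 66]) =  [ - 91, - 66, - 59/7 ,-9/14, 1, 11,11 ] 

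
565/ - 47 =  -  13+ 46/47 = -  12.02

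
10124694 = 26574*381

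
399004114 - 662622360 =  - 263618246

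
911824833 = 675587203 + 236237630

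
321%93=42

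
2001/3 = 667 = 667.00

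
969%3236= 969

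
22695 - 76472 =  - 53777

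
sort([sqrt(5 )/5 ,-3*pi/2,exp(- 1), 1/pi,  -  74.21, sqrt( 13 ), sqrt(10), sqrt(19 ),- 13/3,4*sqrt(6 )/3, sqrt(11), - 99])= [ - 99, - 74.21,- 3*pi/2  , - 13/3, 1/pi , exp( - 1 ),  sqrt( 5 )/5, sqrt(10),  4*sqrt(6 ) /3, sqrt(11 ), sqrt( 13),sqrt(19 )]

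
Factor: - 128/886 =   -  2^6 * 443^( - 1) = - 64/443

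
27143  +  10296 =37439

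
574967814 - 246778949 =328188865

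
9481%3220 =3041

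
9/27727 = 9/27727 = 0.00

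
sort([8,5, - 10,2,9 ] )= [-10, 2, 5, 8, 9 ] 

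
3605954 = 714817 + 2891137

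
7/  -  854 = -1/122= - 0.01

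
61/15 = 61/15=4.07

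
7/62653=7/62653 = 0.00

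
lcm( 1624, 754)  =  21112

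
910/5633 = 910/5633 = 0.16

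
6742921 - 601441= 6141480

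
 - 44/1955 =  - 1+1911/1955=-0.02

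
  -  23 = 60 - 83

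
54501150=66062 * 825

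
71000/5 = 14200 = 14200.00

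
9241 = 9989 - 748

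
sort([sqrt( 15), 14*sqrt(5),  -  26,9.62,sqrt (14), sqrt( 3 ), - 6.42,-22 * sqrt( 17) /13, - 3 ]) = [-26,-22*sqrt(17 ) /13 , - 6.42, - 3, sqrt ( 3), sqrt( 14),sqrt(15),9.62, 14*sqrt(5) ] 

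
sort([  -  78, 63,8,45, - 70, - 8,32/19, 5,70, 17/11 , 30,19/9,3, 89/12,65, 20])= [-78,-70 ,- 8, 17/11, 32/19,19/9,3,5,89/12, 8,20,30, 45,63,65, 70]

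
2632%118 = 36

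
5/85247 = 5/85247 = 0.00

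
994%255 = 229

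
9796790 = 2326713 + 7470077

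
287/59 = 287/59 = 4.86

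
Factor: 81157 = 81157^1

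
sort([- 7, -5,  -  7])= [ - 7, - 7, - 5 ]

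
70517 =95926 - 25409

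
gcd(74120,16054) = 2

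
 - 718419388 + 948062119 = 229642731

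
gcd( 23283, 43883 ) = 1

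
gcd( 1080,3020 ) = 20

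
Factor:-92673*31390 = - 2^1 *3^2*5^1*7^1 * 43^1* 73^1*1471^1 = - 2909005470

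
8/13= 8/13 = 0.62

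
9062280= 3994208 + 5068072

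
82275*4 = 329100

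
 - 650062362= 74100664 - 724163026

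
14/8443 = 14/8443 = 0.00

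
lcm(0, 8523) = 0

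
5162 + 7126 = 12288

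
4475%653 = 557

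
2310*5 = 11550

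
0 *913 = 0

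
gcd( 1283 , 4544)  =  1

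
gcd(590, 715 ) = 5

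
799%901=799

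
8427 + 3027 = 11454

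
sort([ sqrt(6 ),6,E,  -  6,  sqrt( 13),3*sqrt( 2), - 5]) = [  -  6, - 5, sqrt( 6 ) , E,  sqrt(13 ), 3*sqrt( 2),6] 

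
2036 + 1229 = 3265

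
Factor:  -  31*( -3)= 93 = 3^1 * 31^1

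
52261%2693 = 1094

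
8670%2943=2784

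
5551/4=5551/4   =  1387.75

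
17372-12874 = 4498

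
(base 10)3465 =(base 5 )102330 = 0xd89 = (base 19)9B7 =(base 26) 537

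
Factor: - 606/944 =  - 303/472 = - 2^(-3 )*3^1*59^( - 1 )*101^1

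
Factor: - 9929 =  - 9929^1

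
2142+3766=5908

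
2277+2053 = 4330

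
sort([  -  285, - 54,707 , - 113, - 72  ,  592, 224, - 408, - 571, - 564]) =[ - 571, - 564, - 408 , - 285, - 113 , - 72, - 54, 224, 592,707]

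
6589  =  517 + 6072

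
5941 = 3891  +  2050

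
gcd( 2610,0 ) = 2610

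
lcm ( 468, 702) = 1404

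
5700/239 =23+203/239 = 23.85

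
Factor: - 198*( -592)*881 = 2^5*3^2*11^1*37^1*881^1  =  103267296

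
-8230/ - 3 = 2743  +  1/3 = 2743.33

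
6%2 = 0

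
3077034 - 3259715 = - 182681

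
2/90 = 1/45 = 0.02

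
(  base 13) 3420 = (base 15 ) 2263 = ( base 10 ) 7293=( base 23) DI2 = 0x1C7D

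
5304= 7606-2302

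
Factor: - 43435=-5^1 * 7^1*17^1*73^1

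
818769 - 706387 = 112382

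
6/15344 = 3/7672 = 0.00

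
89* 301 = 26789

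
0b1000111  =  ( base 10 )71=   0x47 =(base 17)43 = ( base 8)107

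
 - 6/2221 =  - 1+2215/2221 = - 0.00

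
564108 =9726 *58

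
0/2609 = 0=0.00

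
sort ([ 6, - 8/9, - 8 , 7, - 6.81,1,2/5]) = [ - 8, - 6.81 ,-8/9,2/5,1,6, 7 ] 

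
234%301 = 234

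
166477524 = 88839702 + 77637822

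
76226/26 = 38113/13  =  2931.77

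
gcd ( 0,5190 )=5190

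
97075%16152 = 163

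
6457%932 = 865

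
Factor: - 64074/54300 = -2^( - 1)*5^ ( - 2)* 59^1 = -59/50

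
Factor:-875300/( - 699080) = 2^( - 1)*5^1*8753^1*  17477^( - 1 ) = 43765/34954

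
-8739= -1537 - 7202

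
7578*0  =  0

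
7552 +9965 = 17517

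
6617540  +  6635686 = 13253226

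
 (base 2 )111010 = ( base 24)2a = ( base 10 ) 58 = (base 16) 3A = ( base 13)46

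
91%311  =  91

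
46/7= 46/7=6.57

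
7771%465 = 331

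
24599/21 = 1171 + 8/21 = 1171.38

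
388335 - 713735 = -325400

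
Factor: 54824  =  2^3*7^1*11^1*89^1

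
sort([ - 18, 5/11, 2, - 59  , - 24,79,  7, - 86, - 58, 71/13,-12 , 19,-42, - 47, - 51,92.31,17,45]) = [ - 86, - 59,-58, - 51, - 47  ,  -  42, - 24, - 18,-12,5/11,2, 71/13, 7, 17,19, 45, 79 , 92.31]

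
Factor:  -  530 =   -  2^1*5^1*53^1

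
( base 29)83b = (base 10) 6826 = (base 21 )fa1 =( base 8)15252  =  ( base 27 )99M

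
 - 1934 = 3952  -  5886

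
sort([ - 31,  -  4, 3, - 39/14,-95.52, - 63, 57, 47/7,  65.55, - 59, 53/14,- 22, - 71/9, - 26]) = [ - 95.52, - 63, - 59, - 31, - 26, - 22, - 71/9,  -  4, - 39/14  ,  3, 53/14,47/7, 57,  65.55 ]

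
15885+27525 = 43410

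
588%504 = 84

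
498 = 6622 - 6124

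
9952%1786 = 1022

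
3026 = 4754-1728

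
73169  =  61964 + 11205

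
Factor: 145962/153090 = 901/945 =3^( - 3 )*5^( - 1)*7^(- 1) * 17^1*53^1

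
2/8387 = 2/8387 = 0.00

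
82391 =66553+15838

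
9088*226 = 2053888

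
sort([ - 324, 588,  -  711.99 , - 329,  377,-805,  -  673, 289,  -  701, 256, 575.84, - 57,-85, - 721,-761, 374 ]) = [ - 805, - 761, - 721,  -  711.99, - 701,-673, - 329, - 324, - 85, - 57, 256,289, 374,  377, 575.84,588 ]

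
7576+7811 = 15387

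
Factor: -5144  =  -2^3 * 643^1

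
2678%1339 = 0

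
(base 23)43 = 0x5F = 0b1011111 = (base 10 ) 95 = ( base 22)47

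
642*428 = 274776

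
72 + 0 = 72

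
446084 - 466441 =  -20357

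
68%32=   4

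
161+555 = 716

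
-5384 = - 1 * 5384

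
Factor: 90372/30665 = 2^2*3^1 * 5^(-1 )*17^1*443^1*6133^( - 1)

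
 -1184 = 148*(  -  8 ) 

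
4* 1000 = 4000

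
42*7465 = 313530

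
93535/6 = 15589 + 1/6  =  15589.17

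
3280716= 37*88668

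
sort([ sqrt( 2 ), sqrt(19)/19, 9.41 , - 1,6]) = [ - 1, sqrt(19 )/19, sqrt( 2 ),6,9.41]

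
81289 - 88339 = - 7050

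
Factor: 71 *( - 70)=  - 4970 = - 2^1 *5^1*7^1*71^1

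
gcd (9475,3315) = 5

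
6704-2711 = 3993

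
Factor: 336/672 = 1/2  =  2^( - 1 ) 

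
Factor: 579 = 3^1*193^1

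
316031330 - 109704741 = 206326589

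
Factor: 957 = 3^1*11^1*29^1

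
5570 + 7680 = 13250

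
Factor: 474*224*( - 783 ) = -2^6*3^4*7^1 *29^1*79^1 = -  83135808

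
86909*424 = 36849416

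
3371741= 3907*863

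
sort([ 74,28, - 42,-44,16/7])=[ - 44, - 42,  16/7, 28,  74]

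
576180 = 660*873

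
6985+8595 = 15580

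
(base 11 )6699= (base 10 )8820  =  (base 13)4026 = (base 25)E2K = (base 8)21164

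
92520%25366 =16422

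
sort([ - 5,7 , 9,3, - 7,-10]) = [ - 10, - 7 , - 5,3,7, 9] 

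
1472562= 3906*377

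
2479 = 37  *67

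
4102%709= 557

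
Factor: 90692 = 2^2 * 7^1* 41^1*79^1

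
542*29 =15718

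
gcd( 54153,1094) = 547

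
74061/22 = 3366 + 9/22 = 3366.41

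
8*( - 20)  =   - 160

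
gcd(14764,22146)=7382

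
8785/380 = 1757/76 = 23.12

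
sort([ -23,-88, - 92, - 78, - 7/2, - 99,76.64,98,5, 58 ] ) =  [ - 99,  -  92, - 88,-78, - 23, - 7/2,5,58,76.64,98] 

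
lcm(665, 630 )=11970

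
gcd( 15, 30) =15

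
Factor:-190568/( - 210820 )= 574/635 = 2^1*5^ (-1)*7^1*41^1 * 127^(-1 ) 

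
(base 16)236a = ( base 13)4185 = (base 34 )7sm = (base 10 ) 9066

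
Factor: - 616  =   -2^3 * 7^1 * 11^1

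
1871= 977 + 894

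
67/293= 67/293 = 0.23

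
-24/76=- 6/19=- 0.32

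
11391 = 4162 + 7229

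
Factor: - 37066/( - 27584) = 2^(  -  5)  *  43^1  =  43/32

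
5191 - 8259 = - 3068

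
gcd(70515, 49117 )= 1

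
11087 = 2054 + 9033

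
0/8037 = 0  =  0.00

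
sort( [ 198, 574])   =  [198 , 574]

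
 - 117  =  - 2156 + 2039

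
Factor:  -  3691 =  - 3691^1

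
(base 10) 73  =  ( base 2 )1001001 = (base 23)34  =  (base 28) 2H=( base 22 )37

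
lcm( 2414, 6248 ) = 106216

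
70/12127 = 70/12127 = 0.01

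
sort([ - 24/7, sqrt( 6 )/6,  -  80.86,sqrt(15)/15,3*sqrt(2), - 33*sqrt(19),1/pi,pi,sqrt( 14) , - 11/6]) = [ - 33*sqrt( 19), - 80.86, - 24/7,-11/6, sqrt (15)/15,1/pi, sqrt( 6)/6,pi, sqrt(14 ),3 * sqrt( 2 )] 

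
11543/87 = 132 + 59/87 = 132.68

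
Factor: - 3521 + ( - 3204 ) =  - 5^2*269^1 = - 6725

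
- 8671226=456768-9127994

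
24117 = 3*8039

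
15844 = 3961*4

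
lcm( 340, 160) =2720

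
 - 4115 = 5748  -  9863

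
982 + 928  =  1910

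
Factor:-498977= - 498977^1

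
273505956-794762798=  - 521256842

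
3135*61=191235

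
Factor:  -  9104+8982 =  - 2^1*61^1=- 122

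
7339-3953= 3386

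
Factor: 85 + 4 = 89=89^1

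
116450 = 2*58225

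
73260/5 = 14652 = 14652.00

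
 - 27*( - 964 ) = 26028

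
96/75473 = 96/75473 = 0.00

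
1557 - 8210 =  - 6653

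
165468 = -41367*( -4)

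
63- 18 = 45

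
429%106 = 5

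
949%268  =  145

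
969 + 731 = 1700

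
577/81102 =577/81102 = 0.01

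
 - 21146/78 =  - 10573/39 = - 271.10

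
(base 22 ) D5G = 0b1100100010010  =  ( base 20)G0I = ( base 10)6418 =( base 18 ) 11ea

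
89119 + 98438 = 187557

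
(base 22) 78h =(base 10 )3581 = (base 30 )3tb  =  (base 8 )6775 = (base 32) 3FT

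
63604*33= 2098932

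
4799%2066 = 667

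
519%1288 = 519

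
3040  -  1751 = 1289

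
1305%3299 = 1305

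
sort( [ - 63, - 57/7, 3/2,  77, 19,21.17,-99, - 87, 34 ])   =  [  -  99, - 87, - 63, - 57/7, 3/2, 19,21.17,34, 77 ] 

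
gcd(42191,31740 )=1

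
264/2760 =11/115 = 0.10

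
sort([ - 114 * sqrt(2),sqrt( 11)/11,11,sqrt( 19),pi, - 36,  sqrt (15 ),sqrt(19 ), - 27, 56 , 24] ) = [ - 114*sqrt( 2), - 36, - 27,sqrt(11 ) /11, pi,sqrt( 15),sqrt( 19),sqrt( 19),11,24,56]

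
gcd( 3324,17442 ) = 6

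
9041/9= 9041/9=1004.56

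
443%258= 185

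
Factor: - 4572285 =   -  3^1*5^1*23^1 * 29^1*457^1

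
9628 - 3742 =5886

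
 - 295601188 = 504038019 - 799639207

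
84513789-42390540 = 42123249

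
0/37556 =0  =  0.00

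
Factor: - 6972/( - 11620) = 3/5 = 3^1*5^ ( - 1)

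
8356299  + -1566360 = 6789939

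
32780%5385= 470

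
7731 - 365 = 7366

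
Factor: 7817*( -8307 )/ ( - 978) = 2^( - 1) * 3^1*13^1*71^1*163^( - 1)*7817^1 = 21645273/326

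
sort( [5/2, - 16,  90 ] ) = [ - 16, 5/2, 90]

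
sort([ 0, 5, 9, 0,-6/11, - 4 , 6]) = [ - 4,-6/11, 0, 0,  5, 6, 9 ] 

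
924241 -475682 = 448559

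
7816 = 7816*1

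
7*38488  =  269416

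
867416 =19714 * 44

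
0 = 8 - 8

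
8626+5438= 14064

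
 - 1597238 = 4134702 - 5731940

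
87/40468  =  87/40468= 0.00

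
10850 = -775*( - 14 ) 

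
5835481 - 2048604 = 3786877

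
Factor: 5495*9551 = 52482745=5^1*7^1*157^1*9551^1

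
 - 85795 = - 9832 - 75963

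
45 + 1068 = 1113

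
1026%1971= 1026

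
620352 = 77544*8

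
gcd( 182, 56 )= 14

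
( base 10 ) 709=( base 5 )10314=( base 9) 867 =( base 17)27C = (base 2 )1011000101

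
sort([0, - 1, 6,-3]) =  [-3,  -  1, 0,6]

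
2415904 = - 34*(-71056)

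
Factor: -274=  - 2^1*137^1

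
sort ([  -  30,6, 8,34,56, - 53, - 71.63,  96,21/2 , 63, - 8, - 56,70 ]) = [ - 71.63, - 56, - 53, - 30, - 8,6, 8,21/2,  34,56,63,70,96 ]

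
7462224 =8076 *924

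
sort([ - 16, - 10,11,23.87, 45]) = [-16, - 10, 11,23.87,45 ]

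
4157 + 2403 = 6560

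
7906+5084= 12990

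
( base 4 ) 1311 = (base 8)165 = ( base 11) A7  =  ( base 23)52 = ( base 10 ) 117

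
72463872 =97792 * 741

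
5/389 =5/389 =0.01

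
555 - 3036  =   - 2481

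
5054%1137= 506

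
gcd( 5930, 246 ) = 2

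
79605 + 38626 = 118231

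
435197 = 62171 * 7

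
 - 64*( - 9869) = 631616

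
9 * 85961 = 773649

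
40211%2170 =1151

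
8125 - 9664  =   - 1539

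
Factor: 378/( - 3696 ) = -9/88 = - 2^( - 3)*3^2*11^(  -  1)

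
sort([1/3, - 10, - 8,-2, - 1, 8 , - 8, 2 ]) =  [  -  10, - 8, - 8, - 2,  -  1, 1/3, 2,8]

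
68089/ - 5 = - 13618 + 1/5 = - 13617.80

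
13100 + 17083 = 30183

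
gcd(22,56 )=2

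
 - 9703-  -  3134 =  - 6569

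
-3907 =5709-9616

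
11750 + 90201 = 101951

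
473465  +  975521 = 1448986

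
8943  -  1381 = 7562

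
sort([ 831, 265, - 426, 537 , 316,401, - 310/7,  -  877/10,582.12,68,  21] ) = [ - 426,-877/10,- 310/7,21,68,265,316,401, 537, 582.12,831]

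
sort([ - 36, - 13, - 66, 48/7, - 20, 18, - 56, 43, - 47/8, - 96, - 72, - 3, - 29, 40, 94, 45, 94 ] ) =[ - 96, - 72, - 66, - 56, - 36 , - 29, - 20,  -  13, - 47/8, - 3,  48/7, 18,40, 43, 45,94,94 ]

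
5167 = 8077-2910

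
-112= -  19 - 93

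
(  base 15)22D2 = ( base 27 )A3Q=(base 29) 8n2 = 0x1CE5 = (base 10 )7397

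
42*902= 37884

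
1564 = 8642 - 7078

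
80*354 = 28320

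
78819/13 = 6063 =6063.00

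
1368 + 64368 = 65736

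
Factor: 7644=2^2*3^1*7^2*13^1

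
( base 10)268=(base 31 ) 8K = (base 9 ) 327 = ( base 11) 224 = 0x10c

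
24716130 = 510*48463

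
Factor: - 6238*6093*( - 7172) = 2^3*3^2*11^1*163^1*677^1*3119^1=272594337048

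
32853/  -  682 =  - 32853/682 = -48.17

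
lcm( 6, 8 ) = 24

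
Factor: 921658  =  2^1*460829^1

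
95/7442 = 95/7442 = 0.01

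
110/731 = 110/731 = 0.15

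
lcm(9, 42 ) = 126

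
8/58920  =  1/7365 = 0.00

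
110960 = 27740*4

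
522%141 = 99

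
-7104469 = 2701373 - 9805842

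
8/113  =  8/113  =  0.07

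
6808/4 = 1702 = 1702.00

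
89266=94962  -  5696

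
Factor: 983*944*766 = 710811232 =2^5*59^1 * 383^1*983^1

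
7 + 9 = 16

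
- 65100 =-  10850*6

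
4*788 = 3152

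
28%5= 3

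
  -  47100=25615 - 72715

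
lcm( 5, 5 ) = 5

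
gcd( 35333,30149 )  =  1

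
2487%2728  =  2487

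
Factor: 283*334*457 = 43196554 = 2^1*167^1*283^1*457^1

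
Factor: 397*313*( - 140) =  - 2^2*5^1*7^1* 313^1*397^1 =- 17396540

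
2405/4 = 2405/4 = 601.25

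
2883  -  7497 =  - 4614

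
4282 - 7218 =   -  2936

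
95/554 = 95/554  =  0.17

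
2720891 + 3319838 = 6040729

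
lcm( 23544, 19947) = 1436184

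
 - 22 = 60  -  82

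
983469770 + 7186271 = 990656041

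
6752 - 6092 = 660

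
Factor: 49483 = 7^1 * 7069^1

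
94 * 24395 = 2293130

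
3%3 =0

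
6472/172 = 1618/43 = 37.63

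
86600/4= 21650 = 21650.00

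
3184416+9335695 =12520111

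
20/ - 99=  - 1 + 79/99  =  - 0.20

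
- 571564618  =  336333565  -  907898183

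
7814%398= 252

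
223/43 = 223/43 = 5.19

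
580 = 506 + 74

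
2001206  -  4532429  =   - 2531223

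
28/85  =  28/85 = 0.33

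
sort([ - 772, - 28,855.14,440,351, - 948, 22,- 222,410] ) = [-948 , - 772, - 222, - 28 , 22 , 351,410,440,855.14] 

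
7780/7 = 7780/7 = 1111.43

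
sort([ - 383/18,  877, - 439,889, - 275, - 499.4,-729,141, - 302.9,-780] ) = [ - 780 , - 729, -499.4, - 439,  -  302.9, - 275, - 383/18,  141,877,889]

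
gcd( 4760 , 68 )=68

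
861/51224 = 861/51224 =0.02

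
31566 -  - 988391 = 1019957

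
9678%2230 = 758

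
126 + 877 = 1003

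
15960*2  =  31920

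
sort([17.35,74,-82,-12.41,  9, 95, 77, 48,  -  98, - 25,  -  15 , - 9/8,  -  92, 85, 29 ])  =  [ - 98,-92,-82, - 25,-15 ,- 12.41, - 9/8,9, 17.35,29, 48,74,77, 85,95 ] 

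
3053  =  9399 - 6346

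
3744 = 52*72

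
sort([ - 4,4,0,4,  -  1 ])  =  [ - 4, - 1  ,  0,4, 4] 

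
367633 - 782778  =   - 415145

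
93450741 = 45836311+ 47614430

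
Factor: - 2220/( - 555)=2^2  =  4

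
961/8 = 961/8 = 120.12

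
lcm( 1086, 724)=2172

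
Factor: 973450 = 2^1 *5^2 * 19469^1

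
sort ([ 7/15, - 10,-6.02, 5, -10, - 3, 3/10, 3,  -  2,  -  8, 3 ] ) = [ - 10, - 10, - 8, - 6.02,-3,  -  2, 3/10, 7/15, 3,  3,  5]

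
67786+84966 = 152752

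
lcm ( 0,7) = 0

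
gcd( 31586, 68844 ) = 2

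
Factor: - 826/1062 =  - 3^ ( - 2)*7^1 =- 7/9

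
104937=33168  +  71769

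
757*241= 182437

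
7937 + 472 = 8409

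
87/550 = 87/550 = 0.16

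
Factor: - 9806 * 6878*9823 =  - 2^2* 11^1*19^2 *47^1 * 181^1 *4903^1 = - 662518796764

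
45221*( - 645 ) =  - 29167545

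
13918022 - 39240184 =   -  25322162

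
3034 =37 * 82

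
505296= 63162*8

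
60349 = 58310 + 2039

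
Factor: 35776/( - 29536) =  - 2^1 * 43^1*71^( - 1) = -86/71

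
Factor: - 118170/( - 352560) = 2^( - 3)*3^1*101^1 * 113^(-1 )   =  303/904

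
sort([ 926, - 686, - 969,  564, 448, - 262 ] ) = [ - 969, - 686,-262,448, 564 , 926]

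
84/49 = 12/7 = 1.71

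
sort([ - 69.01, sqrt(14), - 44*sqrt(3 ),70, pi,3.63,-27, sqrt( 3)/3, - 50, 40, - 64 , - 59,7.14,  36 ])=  [-44*sqrt(3),-69.01, - 64,-59, - 50,  -  27, sqrt(3 ) /3,pi , 3.63, sqrt(14 ), 7.14,36, 40,70]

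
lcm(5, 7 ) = 35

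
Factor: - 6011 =  -  6011^1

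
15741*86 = 1353726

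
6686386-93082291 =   -  86395905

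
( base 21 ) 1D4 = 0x2ce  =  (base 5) 10333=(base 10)718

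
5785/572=445/44 = 10.11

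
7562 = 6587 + 975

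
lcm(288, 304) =5472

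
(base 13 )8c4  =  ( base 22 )32G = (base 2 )10111101000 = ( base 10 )1512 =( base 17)53G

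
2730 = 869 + 1861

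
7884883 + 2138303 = 10023186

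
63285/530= 12657/106 = 119.41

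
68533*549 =37624617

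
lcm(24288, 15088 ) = 995808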